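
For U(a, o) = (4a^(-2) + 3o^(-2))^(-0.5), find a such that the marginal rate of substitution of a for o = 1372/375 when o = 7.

a = 5

For CES with ρ = -2, MRS = (4/3)·(o/a)^3.
Setting (4/3)·(7/a)^3 = 1372/375 gives (7/a)^3 = 343/125, so 7/a = 1.4 and a = 5.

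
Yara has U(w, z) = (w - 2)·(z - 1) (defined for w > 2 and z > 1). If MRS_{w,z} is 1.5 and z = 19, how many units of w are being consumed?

MU_w = (z−1), MU_z = (w−2).
MRS = (z−1)/(w−2).
Substitute z = 19: MRS = 18/(w − 2). Setting this equal to 1.5 gives w − 2 = 18/1.5 = 12, so w = 14.

w = 14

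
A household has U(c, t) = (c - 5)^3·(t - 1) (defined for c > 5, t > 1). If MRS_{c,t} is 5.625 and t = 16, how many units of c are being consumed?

MU_c = 3·(c−5)^2·(t−1), MU_t = (c−5)^3.
MRS = (3/1)·(t−1)/(c−5).
Substitute t = 16: MRS = 45/(c − 5). Setting this equal to 5.625 gives c − 5 = 45/5.625 = 8, so c = 13.

c = 13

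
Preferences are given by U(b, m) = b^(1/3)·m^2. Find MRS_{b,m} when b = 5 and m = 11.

MU_b = 1/3·b^(-2/3)·m^2 and MU_m = 2·b^(1/3)·m.
MRS = MU_b/MU_m = (1/6)·m/b.
At (5, 11): MRS = 11/30.
The indifference curve has slope −11/30 at this bundle.

MRS = 11/30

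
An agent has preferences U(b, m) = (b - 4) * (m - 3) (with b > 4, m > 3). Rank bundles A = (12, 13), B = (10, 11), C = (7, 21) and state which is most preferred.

Bundle A

Evaluate utility at each bundle:
U(A) = 80.
U(B) = 48.
U(C) = 54.
Highest utility is A, so A ≻ C ≻ B.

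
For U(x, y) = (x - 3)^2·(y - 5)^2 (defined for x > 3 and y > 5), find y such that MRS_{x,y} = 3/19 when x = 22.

y = 8

MU_x = 2·(x−3)·(y−5)^2, MU_y = 2·(x−3)^2·(y−5).
MRS = (y−5)/(x−3).
Substitute x = 22: MRS = (y − 5)/19. Setting this equal to 3/19 gives y − 5 = (3/19)·19 = 3, so y = 8.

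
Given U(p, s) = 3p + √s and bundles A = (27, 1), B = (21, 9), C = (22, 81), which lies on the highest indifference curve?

Bundle A

Evaluate utility at each bundle:
U(A) = 82.000.
U(B) = 66.000.
U(C) = 75.000.
Highest utility is A, so A ≻ C ≻ B.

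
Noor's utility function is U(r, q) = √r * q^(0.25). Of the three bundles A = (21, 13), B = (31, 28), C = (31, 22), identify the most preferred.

Bundle B

Evaluate utility at each bundle:
U(A) = 8.702.
U(B) = 12.808.
U(C) = 12.058.
Highest utility is B, so B ≻ C ≻ A.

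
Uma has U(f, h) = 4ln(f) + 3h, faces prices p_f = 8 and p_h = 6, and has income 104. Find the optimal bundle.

f* = 1, h* = 16

MU_f = 4/f, MU_h = 3.
MRS = 4/f ÷ 3.
Tangency: set MRS = p_f/p_h = 8/6 = 4/3.
MRS depends only on f: (4/3)/f = 4/3 ⇒ f* = (4/3)/(4/3) = 1.
From the budget, 6·h = 104 − 8·1 = 96, so h* = 16.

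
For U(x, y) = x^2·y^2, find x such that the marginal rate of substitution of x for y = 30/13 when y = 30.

MU_x = 2·x·y^2 and MU_y = 2·x^2·y.
MRS = MU_x/MU_y = y/x.
Substitute y = 30: MRS = 30/x. Setting 30/x = 30/13 gives x = 30/(30/13) = 13.

x = 13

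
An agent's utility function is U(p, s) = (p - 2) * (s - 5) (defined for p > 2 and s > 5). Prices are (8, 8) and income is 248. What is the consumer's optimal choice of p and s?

MU_p = (s−5), MU_s = (p−2).
MRS = (s−5)/(p−2).
Tangency: set MRS = p_p/p_s = 8/8 = 1.
So (s − 5)/(p − 2) = 1, i.e. (s − 5) = (p − 2).
Rewrite the budget in excess-of-subsistence terms: 8·(p − 2) + 8·(s − 5) = 248 − 8·2 − 8·5 = 192.
Substituting, 16·(p − 2) = 192, so p − 2 = 12 and p* = 14.
Then s − 5 = 12, so s* = 17.

p* = 14, s* = 17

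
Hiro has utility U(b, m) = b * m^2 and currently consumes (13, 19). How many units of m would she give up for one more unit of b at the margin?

MRS = 19/26

MU_b = m^2 and MU_m = 2·b·m.
MRS = MU_b/MU_m = (1/2)·m/b.
At (13, 19): MRS = 19/26.
The indifference curve has slope −19/26 at this bundle.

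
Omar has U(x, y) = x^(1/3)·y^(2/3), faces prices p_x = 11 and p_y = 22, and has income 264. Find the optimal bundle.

MU_x = 1/3·x^(-2/3)·y^(2/3) and MU_y = 2/3·x^(1/3)·y^(-1/3).
MRS = MU_x/MU_y = (0.5)·y/x.
Tangency: set MRS = p_x/p_y = 11/22 = 0.5.
So (0.5)·y/x = 0.5, i.e. y = x.
Substitute into the budget 11·x + 22·y = 264: 33·x = 264, so x* = 8.
Then y* = 8.

x* = 8, y* = 8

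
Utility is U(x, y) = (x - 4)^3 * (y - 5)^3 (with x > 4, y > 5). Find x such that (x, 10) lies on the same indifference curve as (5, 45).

U(5, 45) = 64000.
Set U(x, 10) = 64000 and solve.
With y = 10: (10 − 5)^3 = 125, so (x − 4)^3 = 64000/125 = 512.
Taking the cube root (with x > 4): x − 4 = 8, so x = 12.
Check: U(12, 10) = 64000.

x = 12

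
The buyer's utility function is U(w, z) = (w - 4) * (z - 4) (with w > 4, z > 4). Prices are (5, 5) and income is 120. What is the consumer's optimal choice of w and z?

w* = 12, z* = 12

MU_w = (z−4), MU_z = (w−4).
MRS = (z−4)/(w−4).
Tangency: set MRS = p_w/p_z = 5/5 = 1.
So (z − 4)/(w − 4) = 1, i.e. (z − 4) = (w − 4).
Rewrite the budget in excess-of-subsistence terms: 5·(w − 4) + 5·(z − 4) = 120 − 5·4 − 5·4 = 80.
Substituting, 10·(w − 4) = 80, so w − 4 = 8 and w* = 12.
Then z − 4 = 8, so z* = 12.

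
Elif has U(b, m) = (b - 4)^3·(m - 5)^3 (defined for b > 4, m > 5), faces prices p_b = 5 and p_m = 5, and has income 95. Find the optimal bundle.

MU_b = 3·(b−4)^2·(m−5)^3, MU_m = 3·(b−4)^3·(m−5)^2.
MRS = (m−5)/(b−4).
Tangency: set MRS = p_b/p_m = 5/5 = 1.
So (m − 5)/(b − 4) = 1, i.e. (m − 5) = (b − 4).
Rewrite the budget in excess-of-subsistence terms: 5·(b − 4) + 5·(m − 5) = 95 − 5·4 − 5·5 = 50.
Substituting, 10·(b − 4) = 50, so b − 4 = 5 and b* = 9.
Then m − 5 = 5, so m* = 10.

b* = 9, m* = 10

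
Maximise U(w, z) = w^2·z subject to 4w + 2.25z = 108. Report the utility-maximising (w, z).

MU_w = 2·w·z and MU_z = w^2.
MRS = MU_w/MU_z = (2/1)·z/w.
Tangency: set MRS = p_w/p_z = 4/2.25 = 16/9.
So (2/1)·z/w = 16/9, i.e. z = (8/9)·w.
Substitute into the budget 4·w + 2.25·z = 108: 6·w = 108, so w* = 18.
Then z* = (8/9)·18 = 16.

w* = 18, z* = 16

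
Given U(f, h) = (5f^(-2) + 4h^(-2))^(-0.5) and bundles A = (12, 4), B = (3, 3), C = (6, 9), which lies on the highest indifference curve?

Evaluate utility at each bundle:
U(A) = 1.874.
U(B) = 1.000.
U(C) = 2.305.
Highest utility is C, so C ≻ A ≻ B.

Bundle C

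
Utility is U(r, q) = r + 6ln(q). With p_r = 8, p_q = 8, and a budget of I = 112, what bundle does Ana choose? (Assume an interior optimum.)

r* = 8, q* = 6

MU_r = 1, MU_q = 6/q.
MRS = 1 ÷ (6/q).
Tangency: set MRS = p_r/p_q = 8/8 = 1.
MRS depends only on q: (1/6)·q = 1 ⇒ q* = 1/(1/6) = 6.
From the budget, 8·r = 112 − 8·6 = 64, so r* = 8.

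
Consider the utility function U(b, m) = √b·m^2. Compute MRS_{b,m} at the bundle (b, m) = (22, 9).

MU_b = 0.5·b^(-0.5)·m^2 and MU_m = 2·√b·m.
MRS = MU_b/MU_m = (0.25)·m/b.
At (22, 9): MRS = 9/88.
So at (22, 9) the consumer would give up 9/88 units of m for one more unit of b.

MRS = 9/88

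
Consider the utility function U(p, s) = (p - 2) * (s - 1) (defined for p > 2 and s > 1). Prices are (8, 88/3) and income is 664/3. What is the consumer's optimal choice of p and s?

p* = 13, s* = 4

MU_p = (s−1), MU_s = (p−2).
MRS = (s−1)/(p−2).
Tangency: set MRS = p_p/p_s = 8/(88/3) = 3/11.
So (s − 1)/(p − 2) = 3/11, i.e. (s − 1) = (3/11)·(p − 2).
Rewrite the budget in excess-of-subsistence terms: 8·(p − 2) + (88/3)·(s − 1) = 664/3 − 8·2 − (88/3)·1 = 176.
Substituting, 16·(p − 2) = 176, so p − 2 = 11 and p* = 13.
Then s − 1 = (3/11)·11 = 3, so s* = 4.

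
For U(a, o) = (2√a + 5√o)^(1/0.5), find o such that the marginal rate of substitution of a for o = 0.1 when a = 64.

o = 4

For CES with ρ = 0.5, MRS = (2/5)·√(o/a).
Setting (2/5)·√(o/64) = 0.1 gives √(o/64) = 0.25, so o/64 = 1/16 and o = 4.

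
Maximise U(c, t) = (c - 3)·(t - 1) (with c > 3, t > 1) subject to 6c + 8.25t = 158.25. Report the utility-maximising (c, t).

MU_c = (t−1), MU_t = (c−3).
MRS = (t−1)/(c−3).
Tangency: set MRS = p_c/p_t = 6/8.25 = 8/11.
So (t − 1)/(c − 3) = 8/11, i.e. (t − 1) = (8/11)·(c − 3).
Rewrite the budget in excess-of-subsistence terms: 6·(c − 3) + 8.25·(t − 1) = 158.25 − 6·3 − 8.25·1 = 132.
Substituting, 12·(c − 3) = 132, so c − 3 = 11 and c* = 14.
Then t − 1 = (8/11)·11 = 8, so t* = 9.

c* = 14, t* = 9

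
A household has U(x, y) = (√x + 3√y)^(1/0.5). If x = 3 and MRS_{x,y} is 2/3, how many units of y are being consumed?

For CES with ρ = 0.5, MRS = (1/3)·√(y/x).
Setting (1/3)·√(y/3) = 2/3 gives √(y/3) = 2, so y/3 = 4 and y = 12.

y = 12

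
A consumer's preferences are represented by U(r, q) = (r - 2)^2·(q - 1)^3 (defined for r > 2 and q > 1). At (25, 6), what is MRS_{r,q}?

MRS = 10/69

MU_r = 2·(r−2)·(q−1)^3, MU_q = 3·(r−2)^2·(q−1)^2.
MRS = (2/3)·(q−1)/(r−2).
At (25, 6): MRS = 10/69.
The indifference curve has slope −10/69 at this bundle.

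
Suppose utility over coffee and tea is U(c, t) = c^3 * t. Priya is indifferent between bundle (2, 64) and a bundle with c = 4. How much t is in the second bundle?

t = 8

U(2, 64) = 512.
Set U(4, t) = 512 and solve.
With c = 4: 4^3 = 64, so t = 512/64 = 8.
Check: U(4, 8) = 512.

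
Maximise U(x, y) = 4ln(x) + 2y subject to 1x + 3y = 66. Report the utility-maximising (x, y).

x* = 6, y* = 20

MU_x = 4/x, MU_y = 2.
MRS = 4/x ÷ 2.
Tangency: set MRS = p_x/p_y = 1/3.
MRS depends only on x: 2/x = 1/3 ⇒ x* = 2/(1/3) = 6.
From the budget, 3·y = 66 − 1·6 = 60, so y* = 20.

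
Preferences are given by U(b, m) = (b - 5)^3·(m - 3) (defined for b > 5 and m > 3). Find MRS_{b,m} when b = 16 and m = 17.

MU_b = 3·(b−5)^2·(m−3), MU_m = (b−5)^3.
MRS = (3/1)·(m−3)/(b−5).
At (16, 17): MRS = 42/11.
The indifference curve has slope −42/11 at this bundle.

MRS = 42/11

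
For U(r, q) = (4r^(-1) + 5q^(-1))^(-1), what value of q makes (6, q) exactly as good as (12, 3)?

U depends on (r, q) only through S = 4r^(-1) + 5q^(-1), so equal utility means equal S. At (12, 3): S = 2.
With r = 6: 4·6^(-1) = 2/3, so 5q^(-1) = 2 − 2/3 = 4/3, i.e. q^(-1) = 4/15.
Hence q = 1/(4/15) = 3.75.
Check: U(6, 3.75) = 0.5.

q = 3.75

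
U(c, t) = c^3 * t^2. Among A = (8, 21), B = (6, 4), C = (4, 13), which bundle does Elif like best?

Bundle A

Evaluate utility at each bundle:
U(A) = 225792.
U(B) = 3456.
U(C) = 10816.
Highest utility is A, so A ≻ C ≻ B.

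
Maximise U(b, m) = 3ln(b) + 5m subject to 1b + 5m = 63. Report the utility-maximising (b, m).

MU_b = 3/b, MU_m = 5.
MRS = 3/b ÷ 5.
Tangency: set MRS = p_b/p_m = 1/5 = 0.2.
MRS depends only on b: 0.6/b = 0.2 ⇒ b* = 0.6/0.2 = 3.
From the budget, 5·m = 63 − 1·3 = 60, so m* = 12.

b* = 3, m* = 12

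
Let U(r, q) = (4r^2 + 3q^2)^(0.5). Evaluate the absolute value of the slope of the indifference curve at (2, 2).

MRS = 4/3

For CES with ρ = 2, MRS = (4/3)·(q/r)^(-1).
At (2, 2): MRS = 4/3.
That is, one extra unit of r is worth 4/3 units of q at the margin.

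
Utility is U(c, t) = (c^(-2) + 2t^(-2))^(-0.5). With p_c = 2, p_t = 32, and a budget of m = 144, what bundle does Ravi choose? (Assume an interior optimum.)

For CES with ρ = -2, MRS = (1/2)·(t/c)^3.
Tangency: set MRS = p_c/p_t = 2/32 = 1/16.
So (t/c)^3 = 0.125; taking the cube root, t/c = 0.5, i.e. t = 0.5·c.
Substitute into the budget 2·c + 32·t = 144: 18·c = 144, so c* = 8 and t* = 0.5·8 = 4.

c* = 8, t* = 4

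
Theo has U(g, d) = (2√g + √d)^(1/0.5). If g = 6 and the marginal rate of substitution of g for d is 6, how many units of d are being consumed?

d = 54

For CES with ρ = 0.5, MRS = (2/1)·√(d/g).
Setting (2/1)·√(d/6) = 6 gives √(d/6) = 3, so d/6 = 9 and d = 54.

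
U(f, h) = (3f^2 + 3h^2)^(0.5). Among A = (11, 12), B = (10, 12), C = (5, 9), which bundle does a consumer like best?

Bundle A

Evaluate utility at each bundle:
U(A) = 28.196.
U(B) = 27.055.
U(C) = 17.833.
Highest utility is A, so A ≻ B ≻ C.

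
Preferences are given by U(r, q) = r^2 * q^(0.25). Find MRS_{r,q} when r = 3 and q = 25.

MRS = 200/3

MU_r = 2·r·q^(0.25) and MU_q = 0.25·r^2·q^(-0.75).
MRS = MU_r/MU_q = (8)·q/r.
At (3, 25): MRS = 200/3.
That is, one extra unit of r is worth 200/3 units of q at the margin.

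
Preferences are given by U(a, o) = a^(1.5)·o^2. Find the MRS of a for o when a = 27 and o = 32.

MU_a = 1.5·√a·o^2 and MU_o = 2·a^(1.5)·o.
MRS = MU_a/MU_o = (0.75)·o/a.
At (27, 32): MRS = 8/9.
That is, one extra unit of a is worth 8/9 units of o at the margin.

MRS = 8/9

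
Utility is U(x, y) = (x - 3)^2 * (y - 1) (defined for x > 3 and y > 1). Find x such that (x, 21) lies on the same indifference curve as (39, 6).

x = 21

U(39, 6) = 6480.
Set U(x, 21) = 6480 and solve.
With y = 21: (21 − 1) = 20, so (x − 3)^2 = 6480/20 = 324.
Taking the square root (with x > 3): x − 3 = 18, so x = 21.
Check: U(21, 21) = 6480.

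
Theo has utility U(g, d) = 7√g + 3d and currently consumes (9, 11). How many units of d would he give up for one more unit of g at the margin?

MU_g = 7/(2√g), MU_d = 3.
MRS = 7/(2√g) ÷ 3.
At (9, 11): MRS = 7/18.
The indifference curve has slope −7/18 at this bundle.

MRS = 7/18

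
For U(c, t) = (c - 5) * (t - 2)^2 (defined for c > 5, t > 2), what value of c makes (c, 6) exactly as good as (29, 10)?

U(29, 10) = 1536.
Set U(c, 6) = 1536 and solve.
With t = 6: (6 − 2)^2 = 16, so (c − 5) = 1536/16 = 96.
So c = 5 + 96 = 101.
Check: U(101, 6) = 1536.

c = 101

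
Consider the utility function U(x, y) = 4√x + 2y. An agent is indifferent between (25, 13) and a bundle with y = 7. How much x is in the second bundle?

x = 64

U(25, 13) = 46.
Set U(x, 7) = 46 and solve.
With y = 7: 4√x = 46 − 2·7 = 32, so √x = 8 and x = 64.
Check: U(64, 7) = 46.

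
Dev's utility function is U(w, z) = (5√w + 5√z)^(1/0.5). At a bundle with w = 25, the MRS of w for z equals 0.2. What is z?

For CES with ρ = 0.5, MRS = √(z/w).
Setting √(z/25) = 0.2 gives z/25 = 1/25 and z = 1.

z = 1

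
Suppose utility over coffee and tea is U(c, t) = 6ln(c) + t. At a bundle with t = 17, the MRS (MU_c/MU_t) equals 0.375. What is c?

c = 16

MU_c = 6/c, MU_t = 1.
MRS = 6/c ÷ 1.
MRS depends only on c: 6/c = 0.375 ⇒ c = 6/0.375 = 16.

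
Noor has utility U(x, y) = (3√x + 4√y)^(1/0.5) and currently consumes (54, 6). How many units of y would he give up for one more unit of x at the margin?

MRS = 0.25

For CES with ρ = 0.5, MRS = (3/4)·√(y/x).
At (54, 6): MRS = 0.25.
So at (54, 6) the consumer would give up 0.25 units of y for one more unit of x.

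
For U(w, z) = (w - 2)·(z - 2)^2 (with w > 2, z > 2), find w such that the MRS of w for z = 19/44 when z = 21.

MU_w = (z−2)^2, MU_z = 2·(w−2)·(z−2).
MRS = (1/2)·(z−2)/(w−2).
Substitute z = 21: MRS = 9.5/(w − 2). Setting this equal to 19/44 gives w − 2 = 9.5/(19/44) = 22, so w = 24.

w = 24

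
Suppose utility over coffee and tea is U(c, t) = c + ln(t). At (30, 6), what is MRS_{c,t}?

MRS = 6

MU_c = 1, MU_t = 1/t.
MRS = 1 ÷ (1/t).
At (30, 6): MRS = 6.
The indifference curve has slope −6 at this bundle.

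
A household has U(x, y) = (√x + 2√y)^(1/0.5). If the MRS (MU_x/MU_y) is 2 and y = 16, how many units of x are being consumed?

x = 1

For CES with ρ = 0.5, MRS = (1/2)·√(y/x).
Setting (1/2)·√(16/x) = 2 gives √(16/x) = 4, so 16/x = 16 and x = 1.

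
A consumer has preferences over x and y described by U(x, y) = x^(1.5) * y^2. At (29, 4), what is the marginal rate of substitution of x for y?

MRS = 3/29

MU_x = 1.5·√x·y^2 and MU_y = 2·x^(1.5)·y.
MRS = MU_x/MU_y = (0.75)·y/x.
At (29, 4): MRS = 3/29.
So at (29, 4) the consumer would give up 3/29 units of y for one more unit of x.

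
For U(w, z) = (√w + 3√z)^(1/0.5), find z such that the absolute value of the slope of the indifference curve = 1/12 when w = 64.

For CES with ρ = 0.5, MRS = (1/3)·√(z/w).
Setting (1/3)·√(z/64) = 1/12 gives √(z/64) = 0.25, so z/64 = 1/16 and z = 4.

z = 4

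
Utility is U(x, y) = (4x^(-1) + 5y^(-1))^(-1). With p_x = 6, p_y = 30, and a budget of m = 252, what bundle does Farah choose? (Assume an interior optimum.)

x* = 12, y* = 6

For CES with ρ = -1, MRS = (4/5)·(y/x)^2.
Tangency: set MRS = p_x/p_y = 6/30 = 0.2.
So (y/x)^2 = 0.25; taking the square root, y/x = 0.5, i.e. y = 0.5·x.
Substitute into the budget 6·x + 30·y = 252: 21·x = 252, so x* = 12 and y* = 0.5·12 = 6.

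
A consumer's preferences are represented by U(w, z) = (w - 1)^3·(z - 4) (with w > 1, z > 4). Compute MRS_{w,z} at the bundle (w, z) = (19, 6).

MRS = 1/3

MU_w = 3·(w−1)^2·(z−4), MU_z = (w−1)^3.
MRS = (3/1)·(z−4)/(w−1).
At (19, 6): MRS = 1/3.
The indifference curve has slope −1/3 at this bundle.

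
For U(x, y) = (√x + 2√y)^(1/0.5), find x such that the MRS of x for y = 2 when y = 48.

x = 3

For CES with ρ = 0.5, MRS = (1/2)·√(y/x).
Setting (1/2)·√(48/x) = 2 gives √(48/x) = 4, so 48/x = 16 and x = 3.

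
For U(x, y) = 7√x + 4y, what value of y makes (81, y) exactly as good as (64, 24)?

U(64, 24) = 152.
Set U(81, y) = 152 and solve.
With x = 81: √81 = 9, so 4y = 152 − 7·9 = 89 and y = 22.25.
Check: U(81, 22.25) = 152.

y = 22.25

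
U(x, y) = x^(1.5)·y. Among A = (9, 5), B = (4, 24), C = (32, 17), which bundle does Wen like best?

Bundle C

Evaluate utility at each bundle:
U(A) = 135.000.
U(B) = 192.000.
U(C) = 3077.329.
Highest utility is C, so C ≻ B ≻ A.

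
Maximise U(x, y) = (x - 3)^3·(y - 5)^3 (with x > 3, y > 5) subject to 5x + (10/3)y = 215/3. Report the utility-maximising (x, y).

MU_x = 3·(x−3)^2·(y−5)^3, MU_y = 3·(x−3)^3·(y−5)^2.
MRS = (y−5)/(x−3).
Tangency: set MRS = p_x/p_y = 5/(10/3) = 1.5.
So (y − 5)/(x − 3) = 1.5, i.e. (y − 5) = 1.5·(x − 3).
Rewrite the budget in excess-of-subsistence terms: 5·(x − 3) + (10/3)·(y − 5) = 215/3 − 5·3 − (10/3)·5 = 40.
Substituting, 10·(x − 3) = 40, so x − 3 = 4 and x* = 7.
Then y − 5 = 1.5·4 = 6, so y* = 11.

x* = 7, y* = 11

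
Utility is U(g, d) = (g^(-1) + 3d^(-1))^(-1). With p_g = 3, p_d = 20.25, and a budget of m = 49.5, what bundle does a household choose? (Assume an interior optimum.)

For CES with ρ = -1, MRS = (1/3)·(d/g)^2.
Tangency: set MRS = p_g/p_d = 3/20.25 = 4/27.
So (d/g)^2 = 4/9; taking the square root, d/g = 2/3, i.e. d = (2/3)·g.
Substitute into the budget 3·g + 20.25·d = 49.5: 16.5·g = 49.5, so g* = 3 and d* = (2/3)·3 = 2.

g* = 3, d* = 2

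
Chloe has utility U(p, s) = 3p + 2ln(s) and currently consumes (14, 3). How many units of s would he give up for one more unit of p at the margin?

MRS = 4.5

MU_p = 3, MU_s = 2/s.
MRS = 3 ÷ (2/s).
At (14, 3): MRS = 4.5.
That is, one extra unit of p is worth 4.5 units of s at the margin.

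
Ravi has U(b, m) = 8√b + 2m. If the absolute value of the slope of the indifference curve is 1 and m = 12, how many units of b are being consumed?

MU_b = 8/(2√b), MU_m = 2.
MRS = 8/(2√b) ÷ 2.
MRS depends only on b: 2/√b = 1 ⇒ √b = 2/1 = 2 ⇒ b = 4.

b = 4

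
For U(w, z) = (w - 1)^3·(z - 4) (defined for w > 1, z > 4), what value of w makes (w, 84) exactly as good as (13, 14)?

w = 7

U(13, 14) = 17280.
Set U(w, 84) = 17280 and solve.
With z = 84: (84 − 4) = 80, so (w − 1)^3 = 17280/80 = 216.
Taking the cube root (with w > 1): w − 1 = 6, so w = 7.
Check: U(7, 84) = 17280.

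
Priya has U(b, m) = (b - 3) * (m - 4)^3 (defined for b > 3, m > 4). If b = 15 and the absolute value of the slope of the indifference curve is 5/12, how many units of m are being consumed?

MU_b = (m−4)^3, MU_m = 3·(b−3)·(m−4)^2.
MRS = (1/3)·(m−4)/(b−3).
Substitute b = 15: MRS = (m − 4)/36. Setting this equal to 5/12 gives m − 4 = (5/12)·36 = 15, so m = 19.

m = 19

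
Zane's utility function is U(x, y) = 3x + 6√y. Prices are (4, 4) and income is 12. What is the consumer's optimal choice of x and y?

x* = 2, y* = 1

MU_x = 3, MU_y = 6/(2√y).
MRS = 3 ÷ (6/(2√y)).
Tangency: set MRS = p_x/p_y = 4/4 = 1.
MRS depends only on y: √y = 1 ⇒ √y = 1 ⇒ y* = 1.
From the budget, 4·x = 12 − 4·1 = 8, so x* = 2.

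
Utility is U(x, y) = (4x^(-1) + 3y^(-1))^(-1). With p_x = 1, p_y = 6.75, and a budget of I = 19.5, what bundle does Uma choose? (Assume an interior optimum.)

For CES with ρ = -1, MRS = (4/3)·(y/x)^2.
Tangency: set MRS = p_x/p_y = 1/6.75 = 4/27.
So (y/x)^2 = 1/9; taking the square root, y/x = 1/3, i.e. y = (1/3)·x.
Substitute into the budget 1·x + 6.75·y = 19.5: 3.25·x = 19.5, so x* = 6 and y* = (1/3)·6 = 2.

x* = 6, y* = 2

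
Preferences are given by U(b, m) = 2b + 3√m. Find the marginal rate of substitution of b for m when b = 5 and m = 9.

MU_b = 2, MU_m = 3/(2√m).
MRS = 2 ÷ (3/(2√m)).
At (5, 9): MRS = 4.
That is, one extra unit of b is worth 4 units of m at the margin.

MRS = 4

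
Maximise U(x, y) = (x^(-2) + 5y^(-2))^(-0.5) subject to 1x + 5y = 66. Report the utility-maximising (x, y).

x* = 11, y* = 11

For CES with ρ = -2, MRS = (1/5)·(y/x)^3.
Tangency: set MRS = p_x/p_y = 1/5 = 0.2.
So (y/x)^3 = 1; taking the cube root, y/x = 1, i.e. y = x.
Substitute into the budget 1·x + 5·y = 66: 6·x = 66, so x* = 11 and y* = 11.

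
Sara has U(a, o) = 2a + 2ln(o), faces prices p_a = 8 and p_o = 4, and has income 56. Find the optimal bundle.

a* = 6, o* = 2

MU_a = 2, MU_o = 2/o.
MRS = 2 ÷ (2/o).
Tangency: set MRS = p_a/p_o = 8/4 = 2.
MRS depends only on o: o = 2 ⇒ o* = 2.
From the budget, 8·a = 56 − 4·2 = 48, so a* = 6.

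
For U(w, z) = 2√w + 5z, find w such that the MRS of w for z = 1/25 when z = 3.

MU_w = 2/(2√w), MU_z = 5.
MRS = 2/(2√w) ÷ 5.
MRS depends only on w: 0.2/√w = 1/25 ⇒ √w = 0.2/(1/25) = 5 ⇒ w = 25.

w = 25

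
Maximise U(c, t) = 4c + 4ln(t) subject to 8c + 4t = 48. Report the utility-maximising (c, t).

MU_c = 4, MU_t = 4/t.
MRS = 4 ÷ (4/t).
Tangency: set MRS = p_c/p_t = 8/4 = 2.
MRS depends only on t: t = 2 ⇒ t* = 2.
From the budget, 8·c = 48 − 4·2 = 40, so c* = 5.

c* = 5, t* = 2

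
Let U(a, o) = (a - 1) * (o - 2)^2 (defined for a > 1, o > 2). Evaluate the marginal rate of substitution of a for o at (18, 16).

MU_a = (o−2)^2, MU_o = 2·(a−1)·(o−2).
MRS = (1/2)·(o−2)/(a−1).
At (18, 16): MRS = 7/17.
That is, one extra unit of a is worth 7/17 units of o at the margin.

MRS = 7/17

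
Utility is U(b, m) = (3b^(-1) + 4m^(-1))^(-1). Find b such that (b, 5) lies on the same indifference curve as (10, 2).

b = 2

U depends on (b, m) only through S = 3b^(-1) + 4m^(-1), so equal utility means equal S. At (10, 2): S = 2.3.
With m = 5: 4·5^(-1) = 0.8, so 3b^(-1) = 2.3 − 0.8 = 1.5, i.e. b^(-1) = 0.5.
Hence b = 1/0.5 = 2.
Check: U(2, 5) = 0.4348.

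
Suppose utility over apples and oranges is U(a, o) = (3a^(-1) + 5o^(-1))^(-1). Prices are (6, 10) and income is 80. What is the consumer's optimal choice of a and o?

a* = 5, o* = 5

For CES with ρ = -1, MRS = (3/5)·(o/a)^2.
Tangency: set MRS = p_a/p_o = 6/10 = 0.6.
So (o/a)^2 = 1; taking the square root, o/a = 1, i.e. o = a.
Substitute into the budget 6·a + 10·o = 80: 16·a = 80, so a* = 5 and o* = 5.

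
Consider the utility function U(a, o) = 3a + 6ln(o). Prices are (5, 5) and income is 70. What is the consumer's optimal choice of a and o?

MU_a = 3, MU_o = 6/o.
MRS = 3 ÷ (6/o).
Tangency: set MRS = p_a/p_o = 5/5 = 1.
MRS depends only on o: 0.5·o = 1 ⇒ o* = 1/0.5 = 2.
From the budget, 5·a = 70 − 5·2 = 60, so a* = 12.

a* = 12, o* = 2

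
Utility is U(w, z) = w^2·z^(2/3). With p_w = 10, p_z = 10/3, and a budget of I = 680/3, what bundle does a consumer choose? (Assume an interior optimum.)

w* = 17, z* = 17

MU_w = 2·w·z^(2/3) and MU_z = 2/3·w^2·z^(-1/3).
MRS = MU_w/MU_z = (3)·z/w.
Tangency: set MRS = p_w/p_z = 10/(10/3) = 3.
So (3)·z/w = 3, i.e. z = w.
Substitute into the budget 10·w + (10/3)·z = 680/3: (40/3)·w = 680/3, so w* = 17.
Then z* = 17.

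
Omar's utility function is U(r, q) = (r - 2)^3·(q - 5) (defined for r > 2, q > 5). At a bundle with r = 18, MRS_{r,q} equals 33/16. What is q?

q = 16

MU_r = 3·(r−2)^2·(q−5), MU_q = (r−2)^3.
MRS = (3/1)·(q−5)/(r−2).
Substitute r = 18: MRS = (q − 5)/(16/3). Setting this equal to 33/16 gives q − 5 = (33/16)·(16/3) = 11, so q = 16.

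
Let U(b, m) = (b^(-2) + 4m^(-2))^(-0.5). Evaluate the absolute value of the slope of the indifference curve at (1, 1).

For CES with ρ = -2, MRS = (1/4)·(m/b)^3.
At (1, 1): MRS = 0.25.
The indifference curve has slope −0.25 at this bundle.

MRS = 0.25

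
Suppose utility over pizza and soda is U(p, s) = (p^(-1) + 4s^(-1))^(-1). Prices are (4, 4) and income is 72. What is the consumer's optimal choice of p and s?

For CES with ρ = -1, MRS = (1/4)·(s/p)^2.
Tangency: set MRS = p_p/p_s = 4/4 = 1.
So (s/p)^2 = 4; taking the square root, s/p = 2, i.e. s = 2·p.
Substitute into the budget 4·p + 4·s = 72: 12·p = 72, so p* = 6 and s* = 2·6 = 12.

p* = 6, s* = 12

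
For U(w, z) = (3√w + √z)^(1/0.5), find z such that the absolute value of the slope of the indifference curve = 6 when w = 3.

For CES with ρ = 0.5, MRS = (3/1)·√(z/w).
Setting (3/1)·√(z/3) = 6 gives √(z/3) = 2, so z/3 = 4 and z = 12.

z = 12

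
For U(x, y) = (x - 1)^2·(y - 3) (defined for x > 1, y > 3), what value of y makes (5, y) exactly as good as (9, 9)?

U(9, 9) = 384.
Set U(5, y) = 384 and solve.
With x = 5: (5 − 1)^2 = 16, so (y − 3) = 384/16 = 24.
So y = 3 + 24 = 27.
Check: U(5, 27) = 384.

y = 27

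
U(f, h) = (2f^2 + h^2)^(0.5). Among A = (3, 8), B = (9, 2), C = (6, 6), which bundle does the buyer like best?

Evaluate utility at each bundle:
U(A) = 9.055.
U(B) = 12.884.
U(C) = 10.392.
Highest utility is B, so B ≻ C ≻ A.

Bundle B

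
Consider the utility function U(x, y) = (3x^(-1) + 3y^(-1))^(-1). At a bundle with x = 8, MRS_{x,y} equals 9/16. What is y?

y = 6

For CES with ρ = -1, MRS = (y/x)^2.
Setting (y/8)^2 = 9/16 gives y/8 = 0.75 and y = 6.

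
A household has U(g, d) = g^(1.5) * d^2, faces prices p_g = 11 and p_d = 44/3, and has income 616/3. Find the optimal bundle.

MU_g = 1.5·√g·d^2 and MU_d = 2·g^(1.5)·d.
MRS = MU_g/MU_d = (0.75)·d/g.
Tangency: set MRS = p_g/p_d = 11/(44/3) = 0.75.
So (0.75)·d/g = 0.75, i.e. d = g.
Substitute into the budget 11·g + (44/3)·d = 616/3: (77/3)·g = 616/3, so g* = 8.
Then d* = 8.

g* = 8, d* = 8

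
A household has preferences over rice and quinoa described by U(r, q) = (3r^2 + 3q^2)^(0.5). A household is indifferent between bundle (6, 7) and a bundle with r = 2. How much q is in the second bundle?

q = 9

U depends on (r, q) only through S = 3r^2 + 3q^2, so equal utility means equal S. At (6, 7): S = 255.
With r = 2: 3·2^2 = 12, so 3q^2 = 255 − 12 = 243, i.e. q^2 = 81.
Hence q = √81 = 9.
Check: U(2, 9) = 15.9687.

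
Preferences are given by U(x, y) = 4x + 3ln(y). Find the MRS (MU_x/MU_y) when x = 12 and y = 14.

MU_x = 4, MU_y = 3/y.
MRS = 4 ÷ (3/y).
At (12, 14): MRS = 56/3.
So at (12, 14) the consumer would give up 56/3 units of y for one more unit of x.

MRS = 56/3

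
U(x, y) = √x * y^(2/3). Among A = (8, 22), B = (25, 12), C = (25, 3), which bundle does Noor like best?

Bundle B

Evaluate utility at each bundle:
U(A) = 22.207.
U(B) = 26.207.
U(C) = 10.400.
Highest utility is B, so B ≻ A ≻ C.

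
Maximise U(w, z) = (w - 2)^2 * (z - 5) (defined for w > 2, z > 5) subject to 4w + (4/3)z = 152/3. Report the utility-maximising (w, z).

w* = 8, z* = 14

MU_w = 2·(w−2)·(z−5), MU_z = (w−2)^2.
MRS = (2/1)·(z−5)/(w−2).
Tangency: set MRS = p_w/p_z = 4/(4/3) = 3.
So (2/1)·(z − 5)/(w − 2) = 3, i.e. (z − 5) = 1.5·(w − 2).
Rewrite the budget in excess-of-subsistence terms: 4·(w − 2) + (4/3)·(z − 5) = 152/3 − 4·2 − (4/3)·5 = 36.
Substituting, 6·(w − 2) = 36, so w − 2 = 6 and w* = 8.
Then z − 5 = 1.5·6 = 9, so z* = 14.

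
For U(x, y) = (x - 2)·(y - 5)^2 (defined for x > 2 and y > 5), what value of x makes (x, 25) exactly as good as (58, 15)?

x = 16

U(58, 15) = 5600.
Set U(x, 25) = 5600 and solve.
With y = 25: (25 − 5)^2 = 400, so (x − 2) = 5600/400 = 14.
So x = 2 + 14 = 16.
Check: U(16, 25) = 5600.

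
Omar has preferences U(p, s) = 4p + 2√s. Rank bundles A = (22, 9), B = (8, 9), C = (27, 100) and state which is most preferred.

Bundle C

Evaluate utility at each bundle:
U(A) = 94.000.
U(B) = 38.000.
U(C) = 128.000.
Highest utility is C, so C ≻ A ≻ B.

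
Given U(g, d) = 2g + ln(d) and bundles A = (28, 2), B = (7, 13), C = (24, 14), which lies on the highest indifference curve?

Evaluate utility at each bundle:
U(A) = 56.693.
U(B) = 16.565.
U(C) = 50.639.
Highest utility is A, so A ≻ C ≻ B.

Bundle A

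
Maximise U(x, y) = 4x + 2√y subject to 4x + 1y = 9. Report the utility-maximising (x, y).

x* = 2, y* = 1

MU_x = 4, MU_y = 2/(2√y).
MRS = 4 ÷ (2/(2√y)).
Tangency: set MRS = p_x/p_y = 4/1 = 4.
MRS depends only on y: 4·√y = 4 ⇒ √y = 4/4 = 1 ⇒ y* = 1.
From the budget, 4·x = 9 − 1·1 = 8, so x* = 2.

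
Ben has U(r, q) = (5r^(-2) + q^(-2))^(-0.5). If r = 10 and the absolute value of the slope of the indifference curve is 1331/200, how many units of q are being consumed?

For CES with ρ = -2, MRS = (5/1)·(q/r)^3.
Setting (5/1)·(q/10)^3 = 1331/200 gives (q/10)^3 = 1331/1000, so q/10 = 1.1 and q = 11.

q = 11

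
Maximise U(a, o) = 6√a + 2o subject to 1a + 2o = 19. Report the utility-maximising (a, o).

a* = 9, o* = 5

MU_a = 6/(2√a), MU_o = 2.
MRS = 6/(2√a) ÷ 2.
Tangency: set MRS = p_a/p_o = 1/2 = 0.5.
MRS depends only on a: 1.5/√a = 0.5 ⇒ √a = 1.5/0.5 = 3 ⇒ a* = 9.
From the budget, 2·o = 19 − 1·9 = 10, so o* = 5.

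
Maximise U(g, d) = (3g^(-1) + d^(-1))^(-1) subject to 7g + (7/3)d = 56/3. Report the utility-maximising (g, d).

For CES with ρ = -1, MRS = (3/1)·(d/g)^2.
Tangency: set MRS = p_g/p_d = 7/(7/3) = 3.
So (d/g)^2 = 1; taking the square root, d/g = 1, i.e. d = g.
Substitute into the budget 7·g + (7/3)·d = 56/3: (28/3)·g = 56/3, so g* = 2 and d* = 2.

g* = 2, d* = 2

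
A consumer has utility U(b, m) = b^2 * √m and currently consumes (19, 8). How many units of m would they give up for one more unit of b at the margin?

MU_b = 2·b·√m and MU_m = 0.5·b^2·m^(-0.5).
MRS = MU_b/MU_m = (4)·m/b.
At (19, 8): MRS = 32/19.
That is, one extra unit of b is worth 32/19 units of m at the margin.

MRS = 32/19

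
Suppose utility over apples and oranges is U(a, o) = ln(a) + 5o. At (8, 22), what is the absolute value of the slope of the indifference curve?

MU_a = 1/a, MU_o = 5.
MRS = 1/a ÷ 5.
At (8, 22): MRS = 1/40.
The indifference curve has slope −1/40 at this bundle.

MRS = 1/40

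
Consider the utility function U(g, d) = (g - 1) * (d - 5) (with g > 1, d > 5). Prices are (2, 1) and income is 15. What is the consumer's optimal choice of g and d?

g* = 3, d* = 9

MU_g = (d−5), MU_d = (g−1).
MRS = (d−5)/(g−1).
Tangency: set MRS = p_g/p_d = 2/1 = 2.
So (d − 5)/(g − 1) = 2, i.e. (d − 5) = 2·(g − 1).
Rewrite the budget in excess-of-subsistence terms: 2·(g − 1) + 1·(d − 5) = 15 − 2·1 − 1·5 = 8.
Substituting, 4·(g − 1) = 8, so g − 1 = 2 and g* = 3.
Then d − 5 = 2·2 = 4, so d* = 9.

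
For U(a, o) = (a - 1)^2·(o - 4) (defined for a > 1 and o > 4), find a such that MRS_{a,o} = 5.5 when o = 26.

MU_a = 2·(a−1)·(o−4), MU_o = (a−1)^2.
MRS = (2/1)·(o−4)/(a−1).
Substitute o = 26: MRS = 44/(a − 1). Setting this equal to 5.5 gives a − 1 = 44/5.5 = 8, so a = 9.

a = 9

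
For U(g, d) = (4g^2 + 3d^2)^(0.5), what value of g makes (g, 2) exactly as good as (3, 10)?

U depends on (g, d) only through S = 4g^2 + 3d^2, so equal utility means equal S. At (3, 10): S = 336.
With d = 2: 3·2^2 = 12, so 4g^2 = 336 − 12 = 324, i.e. g^2 = 81.
Hence g = √81 = 9.
Check: U(9, 2) = 18.3303.

g = 9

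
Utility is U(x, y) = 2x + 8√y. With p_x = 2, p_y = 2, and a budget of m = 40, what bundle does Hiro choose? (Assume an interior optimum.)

MU_x = 2, MU_y = 8/(2√y).
MRS = 2 ÷ (8/(2√y)).
Tangency: set MRS = p_x/p_y = 2/2 = 1.
MRS depends only on y: 0.5·√y = 1 ⇒ √y = 1/0.5 = 2 ⇒ y* = 4.
From the budget, 2·x = 40 − 2·4 = 32, so x* = 16.

x* = 16, y* = 4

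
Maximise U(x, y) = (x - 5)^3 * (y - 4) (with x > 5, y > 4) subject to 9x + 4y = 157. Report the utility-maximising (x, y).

x* = 13, y* = 10

MU_x = 3·(x−5)^2·(y−4), MU_y = (x−5)^3.
MRS = (3/1)·(y−4)/(x−5).
Tangency: set MRS = p_x/p_y = 9/4 = 2.25.
So (3/1)·(y − 4)/(x − 5) = 2.25, i.e. (y − 4) = 0.75·(x − 5).
Rewrite the budget in excess-of-subsistence terms: 9·(x − 5) + 4·(y − 4) = 157 − 9·5 − 4·4 = 96.
Substituting, 12·(x − 5) = 96, so x − 5 = 8 and x* = 13.
Then y − 4 = 0.75·8 = 6, so y* = 10.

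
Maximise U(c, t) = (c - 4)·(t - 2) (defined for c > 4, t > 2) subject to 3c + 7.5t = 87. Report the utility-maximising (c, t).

MU_c = (t−2), MU_t = (c−4).
MRS = (t−2)/(c−4).
Tangency: set MRS = p_c/p_t = 3/7.5 = 0.4.
So (t − 2)/(c − 4) = 0.4, i.e. (t − 2) = 0.4·(c − 4).
Rewrite the budget in excess-of-subsistence terms: 3·(c − 4) + 7.5·(t − 2) = 87 − 3·4 − 7.5·2 = 60.
Substituting, 6·(c − 4) = 60, so c − 4 = 10 and c* = 14.
Then t − 2 = 0.4·10 = 4, so t* = 6.

c* = 14, t* = 6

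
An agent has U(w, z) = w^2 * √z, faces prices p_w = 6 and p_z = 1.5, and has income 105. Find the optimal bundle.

w* = 14, z* = 14

MU_w = 2·w·√z and MU_z = 0.5·w^2·z^(-0.5).
MRS = MU_w/MU_z = (4)·z/w.
Tangency: set MRS = p_w/p_z = 6/1.5 = 4.
So (4)·z/w = 4, i.e. z = w.
Substitute into the budget 6·w + 1.5·z = 105: 7.5·w = 105, so w* = 14.
Then z* = 14.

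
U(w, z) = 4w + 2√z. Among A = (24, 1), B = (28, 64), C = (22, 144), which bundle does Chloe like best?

Evaluate utility at each bundle:
U(A) = 98.000.
U(B) = 128.000.
U(C) = 112.000.
Highest utility is B, so B ≻ C ≻ A.

Bundle B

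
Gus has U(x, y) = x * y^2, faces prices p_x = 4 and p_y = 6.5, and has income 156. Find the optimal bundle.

MU_x = y^2 and MU_y = 2·x·y.
MRS = MU_x/MU_y = (1/2)·y/x.
Tangency: set MRS = p_x/p_y = 4/6.5 = 8/13.
So (1/2)·y/x = 8/13, i.e. y = (16/13)·x.
Substitute into the budget 4·x + 6.5·y = 156: 12·x = 156, so x* = 13.
Then y* = (16/13)·13 = 16.

x* = 13, y* = 16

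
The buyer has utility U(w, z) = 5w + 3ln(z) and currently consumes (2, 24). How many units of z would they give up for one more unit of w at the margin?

MU_w = 5, MU_z = 3/z.
MRS = 5 ÷ (3/z).
At (2, 24): MRS = 40.
That is, one extra unit of w is worth 40 units of z at the margin.

MRS = 40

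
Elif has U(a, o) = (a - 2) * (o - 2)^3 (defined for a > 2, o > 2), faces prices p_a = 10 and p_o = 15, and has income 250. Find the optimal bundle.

a* = 7, o* = 12

MU_a = (o−2)^3, MU_o = 3·(a−2)·(o−2)^2.
MRS = (1/3)·(o−2)/(a−2).
Tangency: set MRS = p_a/p_o = 10/15 = 2/3.
So (1/3)·(o − 2)/(a − 2) = 2/3, i.e. (o − 2) = 2·(a − 2).
Rewrite the budget in excess-of-subsistence terms: 10·(a − 2) + 15·(o − 2) = 250 − 10·2 − 15·2 = 200.
Substituting, 40·(a − 2) = 200, so a − 2 = 5 and a* = 7.
Then o − 2 = 2·5 = 10, so o* = 12.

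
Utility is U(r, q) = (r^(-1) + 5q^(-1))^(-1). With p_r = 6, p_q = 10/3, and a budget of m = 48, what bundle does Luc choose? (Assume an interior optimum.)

For CES with ρ = -1, MRS = (1/5)·(q/r)^2.
Tangency: set MRS = p_r/p_q = 6/(10/3) = 1.8.
So (q/r)^2 = 9; taking the square root, q/r = 3, i.e. q = 3·r.
Substitute into the budget 6·r + (10/3)·q = 48: 16·r = 48, so r* = 3 and q* = 3·3 = 9.

r* = 3, q* = 9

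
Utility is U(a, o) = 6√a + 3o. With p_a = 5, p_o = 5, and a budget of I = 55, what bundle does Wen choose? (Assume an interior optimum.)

MU_a = 6/(2√a), MU_o = 3.
MRS = 6/(2√a) ÷ 3.
Tangency: set MRS = p_a/p_o = 5/5 = 1.
MRS depends only on a: 1/√a = 1 ⇒ √a = 1/1 = 1 ⇒ a* = 1.
From the budget, 5·o = 55 − 5·1 = 50, so o* = 10.

a* = 1, o* = 10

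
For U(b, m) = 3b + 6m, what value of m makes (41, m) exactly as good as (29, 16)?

U(29, 16) = 183.
Set U(41, m) = 183 and solve.
3·41 + 6m = 183 ⇒ 6m = 60 ⇒ m = 10.
Check: U(41, 10) = 183.

m = 10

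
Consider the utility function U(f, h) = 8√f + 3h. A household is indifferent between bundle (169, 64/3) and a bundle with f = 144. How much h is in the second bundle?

h = 24

U(169, 64/3) = 168.
Set U(144, h) = 168 and solve.
With f = 144: √144 = 12, so 3h = 168 − 8·12 = 72 and h = 24.
Check: U(144, 24) = 168.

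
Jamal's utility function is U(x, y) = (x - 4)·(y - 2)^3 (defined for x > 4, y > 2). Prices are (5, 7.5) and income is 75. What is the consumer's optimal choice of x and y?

MU_x = (y−2)^3, MU_y = 3·(x−4)·(y−2)^2.
MRS = (1/3)·(y−2)/(x−4).
Tangency: set MRS = p_x/p_y = 5/7.5 = 2/3.
So (1/3)·(y − 2)/(x − 4) = 2/3, i.e. (y − 2) = 2·(x − 4).
Rewrite the budget in excess-of-subsistence terms: 5·(x − 4) + 7.5·(y − 2) = 75 − 5·4 − 7.5·2 = 40.
Substituting, 20·(x − 4) = 40, so x − 4 = 2 and x* = 6.
Then y − 2 = 2·2 = 4, so y* = 6.

x* = 6, y* = 6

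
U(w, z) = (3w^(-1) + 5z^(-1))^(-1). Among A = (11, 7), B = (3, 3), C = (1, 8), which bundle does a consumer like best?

Evaluate utility at each bundle:
U(A) = 1.013.
U(B) = 0.375.
U(C) = 0.276.
Highest utility is A, so A ≻ B ≻ C.

Bundle A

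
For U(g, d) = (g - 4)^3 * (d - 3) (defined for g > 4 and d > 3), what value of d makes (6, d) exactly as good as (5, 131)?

U(5, 131) = 128.
Set U(6, d) = 128 and solve.
With g = 6: (6 − 4)^3 = 8, so (d − 3) = 128/8 = 16.
So d = 3 + 16 = 19.
Check: U(6, 19) = 128.

d = 19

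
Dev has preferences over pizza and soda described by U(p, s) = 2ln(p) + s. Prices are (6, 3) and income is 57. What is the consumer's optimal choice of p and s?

p* = 1, s* = 17

MU_p = 2/p, MU_s = 1.
MRS = 2/p ÷ 1.
Tangency: set MRS = p_p/p_s = 6/3 = 2.
MRS depends only on p: 2/p = 2 ⇒ p* = 2/2 = 1.
From the budget, 3·s = 57 − 6·1 = 51, so s* = 17.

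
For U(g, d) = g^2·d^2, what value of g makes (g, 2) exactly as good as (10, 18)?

g = 90

U(10, 18) = 32400.
Set U(g, 2) = 32400 and solve.
With d = 2: 2^2 = 4, so g^2 = 32400/4 = 8100; taking the square root, g = 90.
Check: U(90, 2) = 32400.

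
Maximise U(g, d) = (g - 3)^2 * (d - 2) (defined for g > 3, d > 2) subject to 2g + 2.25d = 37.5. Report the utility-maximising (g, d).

MU_g = 2·(g−3)·(d−2), MU_d = (g−3)^2.
MRS = (2/1)·(d−2)/(g−3).
Tangency: set MRS = p_g/p_d = 2/2.25 = 8/9.
So (2/1)·(d − 2)/(g − 3) = 8/9, i.e. (d − 2) = (4/9)·(g − 3).
Rewrite the budget in excess-of-subsistence terms: 2·(g − 3) + 2.25·(d − 2) = 37.5 − 2·3 − 2.25·2 = 27.
Substituting, 3·(g − 3) = 27, so g − 3 = 9 and g* = 12.
Then d − 2 = (4/9)·9 = 4, so d* = 6.

g* = 12, d* = 6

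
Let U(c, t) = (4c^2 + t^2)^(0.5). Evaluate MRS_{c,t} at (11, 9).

MRS = 44/9

For CES with ρ = 2, MRS = (4/1)·(t/c)^(-1).
At (11, 9): MRS = 44/9.
So at (11, 9) the consumer would give up 44/9 units of t for one more unit of c.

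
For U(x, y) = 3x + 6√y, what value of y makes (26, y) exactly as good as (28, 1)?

y = 4

U(28, 1) = 90.
Set U(26, y) = 90 and solve.
With x = 26: 6√y = 90 − 3·26 = 12, so √y = 2 and y = 4.
Check: U(26, 4) = 90.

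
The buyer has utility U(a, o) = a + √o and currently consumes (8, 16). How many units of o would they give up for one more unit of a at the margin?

MU_a = 1, MU_o = 1/(2√o).
MRS = 1 ÷ (1/(2√o)).
At (8, 16): MRS = 8.
That is, one extra unit of a is worth 8 units of o at the margin.

MRS = 8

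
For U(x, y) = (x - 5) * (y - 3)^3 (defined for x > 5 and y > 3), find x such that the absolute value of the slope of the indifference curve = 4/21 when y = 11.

MU_x = (y−3)^3, MU_y = 3·(x−5)·(y−3)^2.
MRS = (1/3)·(y−3)/(x−5).
Substitute y = 11: MRS = (8/3)/(x − 5). Setting this equal to 4/21 gives x − 5 = (8/3)/(4/21) = 14, so x = 19.

x = 19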